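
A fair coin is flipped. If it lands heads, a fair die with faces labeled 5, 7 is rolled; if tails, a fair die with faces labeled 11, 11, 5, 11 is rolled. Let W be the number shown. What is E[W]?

31/4

E[W | heads] = (5+7)/2 = 6.
E[W | tails] = (11+11+5+11)/4 = 19/2.
By the law of total expectation,
E[W] = (1/2)·(6) + (1/2)·(19/2) = 31/4.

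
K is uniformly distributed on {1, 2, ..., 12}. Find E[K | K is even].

7

Given K is even, K is equally likely to be any of {2, 4, 6, 8, 10, 12}.
E[K | K is even] = (2 + 4 + 6 + 8 + 10 + 12) / 6 = 7.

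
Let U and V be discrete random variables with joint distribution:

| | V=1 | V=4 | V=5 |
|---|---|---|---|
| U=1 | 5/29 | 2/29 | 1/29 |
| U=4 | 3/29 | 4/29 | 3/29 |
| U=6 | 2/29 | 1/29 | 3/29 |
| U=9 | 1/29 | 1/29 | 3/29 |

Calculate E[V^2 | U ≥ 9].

92/5

P(U ≥ 9) = 5/29.
Σ V^2·P over the event = 1·(1/29) + 16·(1/29) + 25·(3/29) = 92/29.
E[V^2 | U ≥ 9] = (92/29) / (5/29) = 92/5.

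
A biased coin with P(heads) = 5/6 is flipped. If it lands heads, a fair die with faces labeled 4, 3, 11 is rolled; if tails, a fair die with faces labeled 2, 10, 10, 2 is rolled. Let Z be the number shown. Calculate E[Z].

E[Z | heads] = (4+3+11)/3 = 6.
E[Z | tails] = (2+10+10+2)/4 = 6.
E[Z] = (5/6)·(6) + (1/6)·(6) = 6.

6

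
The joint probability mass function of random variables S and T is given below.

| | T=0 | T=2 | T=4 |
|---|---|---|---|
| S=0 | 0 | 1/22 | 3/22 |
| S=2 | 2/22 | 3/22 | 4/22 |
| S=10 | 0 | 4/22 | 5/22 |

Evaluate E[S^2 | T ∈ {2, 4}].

232/5

P(T ∈ {2, 4}) = 10/11.
Summing S^2·P(S=x,T=y) over the conditioning event gives 464/11.
E[S^2 | T ∈ {2, 4}] = (464/11) / (10/11) = 232/5.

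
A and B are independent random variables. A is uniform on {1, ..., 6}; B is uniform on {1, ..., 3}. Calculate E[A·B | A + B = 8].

Outcomes with A + B = 8: (5,3), (6,2), each with probability 1/18.
E[A·B | A + B = 8] = (15 + 12) / 2 = 27/2.

27/2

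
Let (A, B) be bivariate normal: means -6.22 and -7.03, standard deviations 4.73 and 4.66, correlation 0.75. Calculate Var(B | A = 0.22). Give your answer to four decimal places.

9.5006

The conditional variance in a bivariate normal is σ_B²(1 − ρ²), independent of x.
Var(B | A=0.22) = (4.66)²·(1 − (0.75)²) = 21.7156·0.4375 = 9.5006.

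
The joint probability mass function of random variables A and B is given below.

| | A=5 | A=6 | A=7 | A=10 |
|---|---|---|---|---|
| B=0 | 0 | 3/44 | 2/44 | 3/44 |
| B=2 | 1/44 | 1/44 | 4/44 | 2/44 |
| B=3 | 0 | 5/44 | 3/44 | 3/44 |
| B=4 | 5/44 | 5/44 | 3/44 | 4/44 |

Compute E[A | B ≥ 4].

116/17

P(B ≥ 4) = 17/44.
Σ A·P over the event = 5·(5/44) + 6·(5/44) + 7·(3/44) + 10·(4/44) = 29/11.
E[A | B ≥ 4] = (29/11) / (17/44) = 116/17.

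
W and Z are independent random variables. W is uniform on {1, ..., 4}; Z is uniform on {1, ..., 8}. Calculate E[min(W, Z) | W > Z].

5/3

Outcomes with W > Z: (2,1), (3,1), (3,2), (4,1), (4,2), (4,3), each with probability 1/32.
E[min(W, Z) | W > Z] = (1 + 1 + 2 + 1 + 2 + 3) / 6 = 5/3.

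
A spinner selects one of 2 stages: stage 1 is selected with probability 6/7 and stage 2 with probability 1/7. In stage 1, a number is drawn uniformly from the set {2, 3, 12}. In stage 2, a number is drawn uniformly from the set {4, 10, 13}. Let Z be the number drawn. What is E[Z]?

43/7

E[Z | stage 1] = (2+3+12)/3 = 17/3.
E[Z | stage 2] = (4+10+13)/3 = 9.
By the law of total expectation,
E[Z] = (6/7)·(17/3) + (1/7)·(9) = 43/7.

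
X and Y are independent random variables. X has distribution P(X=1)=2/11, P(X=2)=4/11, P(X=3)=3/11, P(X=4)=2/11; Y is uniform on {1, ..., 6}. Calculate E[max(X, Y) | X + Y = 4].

P(X + Y = 4) = 3/22.
Summing max(X,Y)·P(x,y) over outcomes with X + Y = 4 gives 23/66.
E[max(X, Y) | X + Y = 4] = (23/66) / (3/22) = 23/9.

23/9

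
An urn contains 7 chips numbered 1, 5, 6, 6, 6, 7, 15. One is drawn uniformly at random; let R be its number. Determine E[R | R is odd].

P(R is odd) = 4/7.
Σ over the event: 1·1/7 + 5·1/7 + 7·1/7 + 15·1/7 = 4.
E[R | R is odd] = (4) / (4/7) = 7.

7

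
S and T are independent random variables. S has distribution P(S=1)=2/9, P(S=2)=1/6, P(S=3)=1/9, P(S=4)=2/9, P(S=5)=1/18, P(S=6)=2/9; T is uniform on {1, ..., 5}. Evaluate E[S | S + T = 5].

32/13

P(S + T = 5) = 13/90.
Summing S·P(x,y) over outcomes with S + T = 5 gives 16/45.
E[S | S + T = 5] = (16/45) / (13/90) = 32/13.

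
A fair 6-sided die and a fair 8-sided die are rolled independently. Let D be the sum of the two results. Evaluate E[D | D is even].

8

P(D is even) = 1/2.
Σ over the event: 2·1/48 + 4·1/16 + 6·5/48 + 8·1/8 + 10·5/48 + 12·1/16 + 14·1/48 = 4.
E[D | D is even] = (4) / (1/2) = 8.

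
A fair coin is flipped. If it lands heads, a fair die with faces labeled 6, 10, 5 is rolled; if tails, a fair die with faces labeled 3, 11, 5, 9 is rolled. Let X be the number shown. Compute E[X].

E[X | heads] = (6+10+5)/3 = 7.
E[X | tails] = (3+11+5+9)/4 = 7.
By the law of total expectation,
E[X] = (1/2)·(7) + (1/2)·(7) = 7.

7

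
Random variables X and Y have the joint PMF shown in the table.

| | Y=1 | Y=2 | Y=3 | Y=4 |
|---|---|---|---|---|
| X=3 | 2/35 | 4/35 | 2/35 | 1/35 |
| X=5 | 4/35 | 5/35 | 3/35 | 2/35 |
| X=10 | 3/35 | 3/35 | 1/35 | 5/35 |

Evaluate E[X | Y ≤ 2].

41/7

P(Y ≤ 2) = 3/5.
Σ X·P over the event = 3·(2/35) + 3·(4/35) + 5·(4/35) + 5·(5/35) + 10·(3/35) + 10·(3/35) = 123/35.
E[X | Y ≤ 2] = (123/35) / (3/5) = 41/7.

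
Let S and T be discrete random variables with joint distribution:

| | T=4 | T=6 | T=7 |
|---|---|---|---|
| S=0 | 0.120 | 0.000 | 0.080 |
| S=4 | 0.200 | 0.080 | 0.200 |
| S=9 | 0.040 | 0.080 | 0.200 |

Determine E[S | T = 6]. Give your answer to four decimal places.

P(T = 6) = 0.160.
Σ S·P over the event = 4·(0.080) + 9·(0.080) = 1.040.
E[S | T = 6] = (1.040) / (0.160) = 6.5000.

6.5000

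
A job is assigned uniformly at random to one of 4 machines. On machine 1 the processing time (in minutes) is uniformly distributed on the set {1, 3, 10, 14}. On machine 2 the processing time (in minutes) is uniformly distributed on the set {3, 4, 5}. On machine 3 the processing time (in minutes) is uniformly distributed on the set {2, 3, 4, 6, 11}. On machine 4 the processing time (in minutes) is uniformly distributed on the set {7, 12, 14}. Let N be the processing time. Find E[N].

34/5

E[N | machine 1] = (1+3+10+14)/4 = 7.
E[N | machine 2] = (3+4+5)/3 = 4.
E[N | machine 3] = (2+3+4+6+11)/5 = 26/5.
E[N | machine 4] = (7+12+14)/3 = 11.
By the law of total expectation,
E[N] = (1/4)·(7) + (1/4)·(4) + (1/4)·(26/5) + (1/4)·(11) = 34/5.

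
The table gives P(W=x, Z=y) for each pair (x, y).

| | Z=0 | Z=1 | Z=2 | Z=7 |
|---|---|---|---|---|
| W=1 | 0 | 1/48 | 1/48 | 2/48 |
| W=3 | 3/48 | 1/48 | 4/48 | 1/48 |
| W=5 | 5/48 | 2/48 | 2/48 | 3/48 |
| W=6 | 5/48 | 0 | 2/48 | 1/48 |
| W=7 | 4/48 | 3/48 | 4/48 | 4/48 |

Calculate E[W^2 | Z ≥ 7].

318/11

P(Z ≥ 7) = 11/48.
Σ W^2·P over the event = 1·(2/48) + 9·(1/48) + 25·(3/48) + 36·(1/48) + 49·(4/48) = 53/8.
E[W^2 | Z ≥ 7] = (53/8) / (11/48) = 318/11.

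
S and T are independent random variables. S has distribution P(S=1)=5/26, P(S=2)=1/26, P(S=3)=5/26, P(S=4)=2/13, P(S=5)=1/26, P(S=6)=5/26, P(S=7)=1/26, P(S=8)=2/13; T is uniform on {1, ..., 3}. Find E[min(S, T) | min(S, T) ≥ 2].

P(min(S, T) ≥ 2) = 7/13.
Summing min(S,T)·P(x,y) over outcomes with min(S, T) ≥ 2 gives 4/3.
E[min(S, T) | min(S, T) ≥ 2] = (4/3) / (7/13) = 52/21.

52/21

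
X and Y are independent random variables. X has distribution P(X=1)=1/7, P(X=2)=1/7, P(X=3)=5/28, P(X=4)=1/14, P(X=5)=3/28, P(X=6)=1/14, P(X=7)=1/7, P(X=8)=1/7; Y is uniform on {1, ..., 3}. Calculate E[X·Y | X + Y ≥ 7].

531/38

P(X + Y ≥ 7) = 19/42.
Summing XY·P(x,y) over outcomes with X + Y ≥ 7 gives 177/28.
E[X·Y | X + Y ≥ 7] = (177/28) / (19/42) = 531/38.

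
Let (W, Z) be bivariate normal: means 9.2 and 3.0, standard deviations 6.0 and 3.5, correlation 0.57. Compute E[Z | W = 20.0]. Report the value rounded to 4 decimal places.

For a bivariate normal, E[Z | W=x] = μ_Z + ρ·(σ_Z/σ_W)·(x − μ_W).
E[Z | W=20.0] = 3.0 + (0.57)·(3.5/6.0)·(20.0 − (9.2)) = 3.0 + (0.3325)·(10.8) = 6.5910.

6.5910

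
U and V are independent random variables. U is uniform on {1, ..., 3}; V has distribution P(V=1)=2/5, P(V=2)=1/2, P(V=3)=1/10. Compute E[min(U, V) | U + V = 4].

P(U + V = 4) = 1/3.
Summing min(U,V)·P(x,y) over outcomes with U + V = 4 gives 1/2.
E[min(U, V) | U + V = 4] = (1/2) / (1/3) = 3/2.

3/2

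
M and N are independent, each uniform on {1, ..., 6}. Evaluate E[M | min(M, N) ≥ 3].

9/2

P(min(M, N) ≥ 3) = 4/9.
Summing M·P(x,y) over outcomes with min(M, N) ≥ 3 gives 2.
E[M | min(M, N) ≥ 3] = (2) / (4/9) = 9/2.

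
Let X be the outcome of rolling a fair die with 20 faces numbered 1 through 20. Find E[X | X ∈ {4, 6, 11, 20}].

P(X ∈ {4, 6, 11, 20}) = 1/5.
Σ over the event: 4·1/20 + 6·1/20 + 11·1/20 + 20·1/20 = 41/20.
E[X | X ∈ {4, 6, 11, 20}] = (41/20) / (1/5) = 41/4.

41/4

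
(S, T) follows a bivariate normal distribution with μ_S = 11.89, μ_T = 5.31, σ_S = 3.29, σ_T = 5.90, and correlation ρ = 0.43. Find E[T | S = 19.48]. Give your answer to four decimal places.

11.1628

The regression of T on S has slope ρ·σ_T/σ_S and passes through (μ_S, μ_T).
E[T | S=19.48] = 5.31 + (0.43)·(5.90/3.29)·(19.48 − (11.89)) = 5.31 + (0.77112)·(7.59) = 11.1628.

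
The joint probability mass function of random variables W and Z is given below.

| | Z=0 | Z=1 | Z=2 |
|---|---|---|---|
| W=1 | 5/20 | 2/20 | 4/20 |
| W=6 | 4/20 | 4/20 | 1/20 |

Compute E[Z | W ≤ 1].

P(W ≤ 1) = 11/20.
Summing Z·P(W=x,Z=y) over the conditioning event gives 1/2.
E[Z | W ≤ 1] = (1/2) / (11/20) = 10/11.

10/11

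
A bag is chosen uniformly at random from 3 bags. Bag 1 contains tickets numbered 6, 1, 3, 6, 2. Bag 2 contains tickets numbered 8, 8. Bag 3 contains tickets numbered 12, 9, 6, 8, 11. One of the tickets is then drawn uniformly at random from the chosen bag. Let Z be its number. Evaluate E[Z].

104/15

E[Z | bag 1] = (6+1+3+6+2)/5 = 18/5.
E[Z | bag 2] = (8+8)/2 = 8.
E[Z | bag 3] = (12+9+6+8+11)/5 = 46/5.
E[Z] = (1/3)·(18/5) + (1/3)·(8) + (1/3)·(46/5) = 104/15.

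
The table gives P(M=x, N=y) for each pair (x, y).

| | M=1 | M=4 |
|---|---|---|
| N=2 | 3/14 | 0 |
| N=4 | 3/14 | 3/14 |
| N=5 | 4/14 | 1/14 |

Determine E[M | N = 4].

5/2

P(N = 4) = 3/7.
Σ M·P over the event = 1·(3/14) + 4·(3/14) = 15/14.
E[M | N = 4] = (15/14) / (3/7) = 5/2.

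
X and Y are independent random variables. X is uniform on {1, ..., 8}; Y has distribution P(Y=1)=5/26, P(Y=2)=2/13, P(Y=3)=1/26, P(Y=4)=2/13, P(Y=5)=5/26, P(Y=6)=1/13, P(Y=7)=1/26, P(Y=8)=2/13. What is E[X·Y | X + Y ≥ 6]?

P(X + Y ≥ 6) = 85/104.
Summing XY·P(x,y) over outcomes with X + Y ≥ 6 gives 3765/208.
E[X·Y | X + Y ≥ 6] = (3765/208) / (85/104) = 753/34.

753/34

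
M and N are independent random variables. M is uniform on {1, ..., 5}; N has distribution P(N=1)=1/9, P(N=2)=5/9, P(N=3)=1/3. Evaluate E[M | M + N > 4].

111/29

P(M + N > 4) = 29/45.
Summing M·P(x,y) over outcomes with M + N > 4 gives 37/15.
E[M | M + N > 4] = (37/15) / (29/45) = 111/29.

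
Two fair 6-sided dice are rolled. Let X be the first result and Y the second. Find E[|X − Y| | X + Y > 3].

P(X + Y > 3) = 11/12.
Summing |X−Y|·P(x,y) over outcomes with X + Y > 3 gives 17/9.
E[|X − Y| | X + Y > 3] = (17/9) / (11/12) = 68/33.

68/33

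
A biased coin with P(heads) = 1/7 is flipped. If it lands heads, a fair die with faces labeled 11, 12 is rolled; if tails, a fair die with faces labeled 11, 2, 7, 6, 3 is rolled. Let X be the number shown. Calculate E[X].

E[X | heads] = (11+12)/2 = 23/2.
E[X | tails] = (11+2+7+6+3)/5 = 29/5.
E[X] = (1/7)·(23/2) + (6/7)·(29/5) = 463/70.

463/70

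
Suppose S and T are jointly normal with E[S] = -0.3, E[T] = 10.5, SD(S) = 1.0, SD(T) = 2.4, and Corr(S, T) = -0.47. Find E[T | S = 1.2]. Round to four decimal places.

8.8080

For a bivariate normal, E[T | S=x] = μ_T + ρ·(σ_T/σ_S)·(x − μ_S).
E[T | S=1.2] = 10.5 + (-0.47)·(2.4/1.0)·(1.2 − (-0.3)) = 10.5 + (-1.128)·(1.5) = 8.8080.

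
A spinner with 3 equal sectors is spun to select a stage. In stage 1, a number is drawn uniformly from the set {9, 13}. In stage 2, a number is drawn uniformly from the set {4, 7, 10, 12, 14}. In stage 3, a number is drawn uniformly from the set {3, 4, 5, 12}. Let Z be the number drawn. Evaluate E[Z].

E[Z | stage 1] = (9+13)/2 = 11.
E[Z | stage 2] = (4+7+10+12+14)/5 = 47/5.
E[Z | stage 3] = (3+4+5+12)/4 = 6.
E[Z] = (1/3)·(11) + (1/3)·(47/5) + (1/3)·(6) = 44/5.

44/5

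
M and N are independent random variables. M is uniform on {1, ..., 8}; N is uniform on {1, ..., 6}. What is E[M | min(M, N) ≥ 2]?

P(min(M, N) ≥ 2) = 35/48.
Summing M·P(x,y) over outcomes with min(M, N) ≥ 2 gives 175/48.
E[M | min(M, N) ≥ 2] = (175/48) / (35/48) = 5.

5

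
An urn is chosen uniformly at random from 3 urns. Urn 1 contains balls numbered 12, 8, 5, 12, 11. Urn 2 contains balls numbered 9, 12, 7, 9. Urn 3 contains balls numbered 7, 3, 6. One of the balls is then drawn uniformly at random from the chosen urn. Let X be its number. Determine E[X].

1451/180

E[X | urn 1] = (12+8+5+12+11)/5 = 48/5.
E[X | urn 2] = (9+12+7+9)/4 = 37/4.
E[X | urn 3] = (7+3+6)/3 = 16/3.
By the law of total expectation,
E[X] = (1/3)·(48/5) + (1/3)·(37/4) + (1/3)·(16/3) = 1451/180.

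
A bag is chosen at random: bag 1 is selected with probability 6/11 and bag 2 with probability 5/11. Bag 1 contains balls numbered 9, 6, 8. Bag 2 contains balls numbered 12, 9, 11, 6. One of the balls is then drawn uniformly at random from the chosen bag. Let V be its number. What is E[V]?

E[V | bag 1] = (9+6+8)/3 = 23/3.
E[V | bag 2] = (12+9+11+6)/4 = 19/2.
E[V] = (6/11)·(23/3) + (5/11)·(19/2) = 17/2.

17/2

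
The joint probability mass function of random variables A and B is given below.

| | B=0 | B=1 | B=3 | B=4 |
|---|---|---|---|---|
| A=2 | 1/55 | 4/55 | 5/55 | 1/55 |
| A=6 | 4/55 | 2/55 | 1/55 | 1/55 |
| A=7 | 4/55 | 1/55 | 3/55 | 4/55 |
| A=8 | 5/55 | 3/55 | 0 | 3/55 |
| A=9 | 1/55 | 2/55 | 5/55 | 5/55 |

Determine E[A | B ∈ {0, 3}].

P(B ∈ {0, 3}) = 29/55.
Summing A·P(A=x,B=y) over the conditioning event gives 37/11.
E[A | B ∈ {0, 3}] = (37/11) / (29/55) = 185/29.

185/29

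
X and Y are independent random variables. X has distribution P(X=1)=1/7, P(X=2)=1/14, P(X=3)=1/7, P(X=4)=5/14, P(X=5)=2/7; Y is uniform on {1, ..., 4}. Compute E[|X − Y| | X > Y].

77/36

P(X > Y) = 9/14.
Summing |X−Y|·P(x,y) over outcomes with X > Y gives 11/8.
E[|X − Y| | X > Y] = (11/8) / (9/14) = 77/36.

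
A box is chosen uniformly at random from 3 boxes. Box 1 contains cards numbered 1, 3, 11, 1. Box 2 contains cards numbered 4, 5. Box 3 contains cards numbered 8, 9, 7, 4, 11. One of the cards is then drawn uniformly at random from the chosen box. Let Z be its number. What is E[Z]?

E[Z | box 1] = (1+3+11+1)/4 = 4.
E[Z | box 2] = (4+5)/2 = 9/2.
E[Z | box 3] = (8+9+7+4+11)/5 = 39/5.
E[Z] = (1/3)·(4) + (1/3)·(9/2) + (1/3)·(39/5) = 163/30.

163/30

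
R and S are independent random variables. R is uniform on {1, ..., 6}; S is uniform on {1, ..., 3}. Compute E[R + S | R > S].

25/4

P(R > S) = 2/3.
Summing (R+S)·P(x,y) over outcomes with R > S gives 25/6.
E[R + S | R > S] = (25/6) / (2/3) = 25/4.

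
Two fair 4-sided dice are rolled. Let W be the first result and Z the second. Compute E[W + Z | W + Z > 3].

P(W + Z > 3) = 13/16.
Summing (W+Z)·P(x,y) over outcomes with W + Z > 3 gives 9/2.
E[W + Z | W + Z > 3] = (9/2) / (13/16) = 72/13.

72/13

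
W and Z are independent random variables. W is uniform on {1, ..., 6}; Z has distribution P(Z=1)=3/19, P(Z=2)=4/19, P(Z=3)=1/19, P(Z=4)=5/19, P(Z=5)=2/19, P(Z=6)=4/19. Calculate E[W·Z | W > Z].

23/2

P(W > Z) = 23/57.
Summing WZ·P(x,y) over outcomes with W > Z gives 529/114.
E[W·Z | W > Z] = (529/114) / (23/57) = 23/2.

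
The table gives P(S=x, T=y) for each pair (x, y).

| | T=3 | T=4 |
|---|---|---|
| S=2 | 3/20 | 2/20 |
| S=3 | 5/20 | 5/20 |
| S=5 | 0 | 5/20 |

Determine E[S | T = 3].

21/8

P(T = 3) = 2/5.
Σ S·P over the event = 2·(3/20) + 3·(5/20) = 21/20.
E[S | T = 3] = (21/20) / (2/5) = 21/8.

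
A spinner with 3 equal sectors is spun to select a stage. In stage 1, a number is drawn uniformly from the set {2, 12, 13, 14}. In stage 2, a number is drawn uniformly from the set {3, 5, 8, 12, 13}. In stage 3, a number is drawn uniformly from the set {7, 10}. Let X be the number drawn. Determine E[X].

539/60

E[X | stage 1] = (2+12+13+14)/4 = 41/4.
E[X | stage 2] = (3+5+8+12+13)/5 = 41/5.
E[X | stage 3] = (7+10)/2 = 17/2.
By the law of total expectation,
E[X] = (1/3)·(41/4) + (1/3)·(41/5) + (1/3)·(17/2) = 539/60.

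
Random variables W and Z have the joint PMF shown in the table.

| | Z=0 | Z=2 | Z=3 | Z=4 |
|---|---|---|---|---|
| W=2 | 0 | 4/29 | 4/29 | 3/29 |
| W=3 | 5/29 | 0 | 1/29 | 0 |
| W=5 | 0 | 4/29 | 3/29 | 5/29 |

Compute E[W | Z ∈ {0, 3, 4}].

24/7

P(Z ∈ {0, 3, 4}) = 21/29.
Σ W·P over the event = 2·(4/29) + 2·(3/29) + 3·(5/29) + 3·(1/29) + 5·(3/29) + 5·(5/29) = 72/29.
E[W | Z ∈ {0, 3, 4}] = (72/29) / (21/29) = 24/7.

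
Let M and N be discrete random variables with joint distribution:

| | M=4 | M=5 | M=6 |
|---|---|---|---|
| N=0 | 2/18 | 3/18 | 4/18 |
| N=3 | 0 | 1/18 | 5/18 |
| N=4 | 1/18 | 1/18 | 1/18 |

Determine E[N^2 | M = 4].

P(M = 4) = 1/6.
Σ N^2·P over the event = 0·(2/18) + 16·(1/18) = 8/9.
E[N^2 | M = 4] = (8/9) / (1/6) = 16/3.

16/3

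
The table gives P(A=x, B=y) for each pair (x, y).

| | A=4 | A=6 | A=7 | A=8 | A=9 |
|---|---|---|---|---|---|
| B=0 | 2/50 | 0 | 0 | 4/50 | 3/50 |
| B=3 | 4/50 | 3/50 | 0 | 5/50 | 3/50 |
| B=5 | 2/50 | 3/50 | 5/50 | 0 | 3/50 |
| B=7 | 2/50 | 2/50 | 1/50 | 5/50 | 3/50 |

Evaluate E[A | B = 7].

94/13

P(B = 7) = 13/50.
Σ A·P over the event = 4·(2/50) + 6·(2/50) + 7·(1/50) + 8·(5/50) + 9·(3/50) = 47/25.
E[A | B = 7] = (47/25) / (13/50) = 94/13.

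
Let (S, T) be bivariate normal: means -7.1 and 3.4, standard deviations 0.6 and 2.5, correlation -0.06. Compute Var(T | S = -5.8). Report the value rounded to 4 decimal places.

6.2275

For a bivariate normal, Var(T | S=x) = σ_T²(1 − ρ²).
Var(T | S=-5.8) = (2.5)²·(1 − (-0.06)²) = 6.25·0.9964 = 6.2275.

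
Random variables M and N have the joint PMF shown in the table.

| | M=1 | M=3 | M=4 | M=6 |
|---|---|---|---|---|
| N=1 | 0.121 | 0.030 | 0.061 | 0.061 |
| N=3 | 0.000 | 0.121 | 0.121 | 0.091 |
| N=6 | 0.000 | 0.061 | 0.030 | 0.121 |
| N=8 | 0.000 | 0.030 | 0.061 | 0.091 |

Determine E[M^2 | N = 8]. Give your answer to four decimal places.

P(N = 8) = 0.182.
Σ M^2·P over the event = 9·(0.030) + 16·(0.061) + 36·(0.091) = 4.522.
E[M^2 | N = 8] = (4.522) / (0.182) = 24.8462.

24.8462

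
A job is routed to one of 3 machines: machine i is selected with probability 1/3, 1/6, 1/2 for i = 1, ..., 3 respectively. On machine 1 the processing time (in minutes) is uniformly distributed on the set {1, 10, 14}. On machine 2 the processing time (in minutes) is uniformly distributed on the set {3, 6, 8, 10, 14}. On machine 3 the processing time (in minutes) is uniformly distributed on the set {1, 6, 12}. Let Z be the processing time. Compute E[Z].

329/45

E[Z | machine 1] = (1+10+14)/3 = 25/3.
E[Z | machine 2] = (3+6+8+10+14)/5 = 41/5.
E[Z | machine 3] = (1+6+12)/3 = 19/3.
By the law of total expectation,
E[Z] = (1/3)·(25/3) + (1/6)·(41/5) + (1/2)·(19/3) = 329/45.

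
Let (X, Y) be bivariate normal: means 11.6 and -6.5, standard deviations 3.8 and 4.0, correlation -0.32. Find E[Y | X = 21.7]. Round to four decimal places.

-9.9021

For a bivariate normal, E[Y | X=x] = μ_Y + ρ·(σ_Y/σ_X)·(x − μ_X).
E[Y | X=21.7] = -6.5 + (-0.32)·(4.0/3.8)·(21.7 − (11.6)) = -6.5 + (-0.33684)·(10.1) = -9.9021.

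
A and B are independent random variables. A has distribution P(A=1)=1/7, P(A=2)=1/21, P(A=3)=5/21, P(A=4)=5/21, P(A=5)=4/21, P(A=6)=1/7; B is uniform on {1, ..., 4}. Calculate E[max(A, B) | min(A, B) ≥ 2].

P(min(A, B) ≥ 2) = 9/14.
Summing max(A,B)·P(x,y) over outcomes with min(A, B) ≥ 2 gives 233/84.
E[max(A, B) | min(A, B) ≥ 2] = (233/84) / (9/14) = 233/54.

233/54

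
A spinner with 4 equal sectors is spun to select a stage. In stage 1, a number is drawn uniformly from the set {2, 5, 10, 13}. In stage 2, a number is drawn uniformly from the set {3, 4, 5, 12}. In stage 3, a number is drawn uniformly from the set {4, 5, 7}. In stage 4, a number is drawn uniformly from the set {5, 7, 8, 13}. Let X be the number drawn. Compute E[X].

325/48

E[X | stage 1] = (2+5+10+13)/4 = 15/2.
E[X | stage 2] = (3+4+5+12)/4 = 6.
E[X | stage 3] = (4+5+7)/3 = 16/3.
E[X | stage 4] = (5+7+8+13)/4 = 33/4.
E[X] = (1/4)·(15/2) + (1/4)·(6) + (1/4)·(16/3) + (1/4)·(33/4) = 325/48.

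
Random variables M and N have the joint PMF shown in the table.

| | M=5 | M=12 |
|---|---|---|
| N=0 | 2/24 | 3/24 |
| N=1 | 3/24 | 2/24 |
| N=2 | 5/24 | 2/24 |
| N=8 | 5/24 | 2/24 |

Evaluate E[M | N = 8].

P(N = 8) = 7/24.
Σ M·P over the event = 5·(5/24) + 12·(2/24) = 49/24.
E[M | N = 8] = (49/24) / (7/24) = 7.

7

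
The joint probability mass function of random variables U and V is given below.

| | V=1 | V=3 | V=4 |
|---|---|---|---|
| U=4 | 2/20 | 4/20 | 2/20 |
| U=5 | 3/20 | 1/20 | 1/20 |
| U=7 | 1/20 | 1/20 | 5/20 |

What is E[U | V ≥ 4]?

6

P(V ≥ 4) = 2/5.
Σ U·P over the event = 4·(2/20) + 5·(1/20) + 7·(5/20) = 12/5.
E[U | V ≥ 4] = (12/5) / (2/5) = 6.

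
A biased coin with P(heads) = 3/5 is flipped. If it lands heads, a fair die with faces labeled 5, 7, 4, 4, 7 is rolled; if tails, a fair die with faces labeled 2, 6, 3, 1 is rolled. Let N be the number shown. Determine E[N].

E[N | heads] = (5+7+4+4+7)/5 = 27/5.
E[N | tails] = (2+6+3+1)/4 = 3.
E[N] = (3/5)·(27/5) + (2/5)·(3) = 111/25.

111/25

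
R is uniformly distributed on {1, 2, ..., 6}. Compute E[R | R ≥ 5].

Given R ≥ 5, R is equally likely to be any of {5, 6}.
E[R | R ≥ 5] = (5 + 6) / 2 = 11/2.

11/2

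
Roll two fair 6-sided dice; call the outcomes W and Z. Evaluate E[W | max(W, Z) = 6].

P(max(W, Z) = 6) = 11/36.
Summing W·P(x,y) over outcomes with max(W, Z) = 6 gives 17/12.
E[W | max(W, Z) = 6] = (17/12) / (11/36) = 51/11.

51/11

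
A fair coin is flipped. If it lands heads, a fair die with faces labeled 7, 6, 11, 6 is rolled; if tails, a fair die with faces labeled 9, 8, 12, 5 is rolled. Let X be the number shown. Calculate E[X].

E[X | heads] = (7+6+11+6)/4 = 15/2.
E[X | tails] = (9+8+12+5)/4 = 17/2.
E[X] = (1/2)·(15/2) + (1/2)·(17/2) = 8.

8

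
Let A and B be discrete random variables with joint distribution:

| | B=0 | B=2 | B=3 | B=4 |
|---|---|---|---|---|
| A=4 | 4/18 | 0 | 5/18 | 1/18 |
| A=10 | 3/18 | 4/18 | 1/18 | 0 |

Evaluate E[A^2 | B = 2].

P(B = 2) = 2/9.
Summing A^2·P(A=x,B=y) over the conditioning event gives 200/9.
E[A^2 | B = 2] = (200/9) / (2/9) = 100.

100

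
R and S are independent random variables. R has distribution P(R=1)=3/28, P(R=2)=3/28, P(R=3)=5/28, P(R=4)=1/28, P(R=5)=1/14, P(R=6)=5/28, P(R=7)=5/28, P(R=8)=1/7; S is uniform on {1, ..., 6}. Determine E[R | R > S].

640/103

P(R > S) = 103/168.
Summing R·P(x,y) over outcomes with R > S gives 80/21.
E[R | R > S] = (80/21) / (103/168) = 640/103.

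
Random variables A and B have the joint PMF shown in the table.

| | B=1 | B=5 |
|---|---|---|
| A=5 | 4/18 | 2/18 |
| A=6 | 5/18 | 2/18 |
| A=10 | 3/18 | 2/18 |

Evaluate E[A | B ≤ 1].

20/3

P(B ≤ 1) = 2/3.
Σ A·P over the event = 5·(4/18) + 6·(5/18) + 10·(3/18) = 40/9.
E[A | B ≤ 1] = (40/9) / (2/3) = 20/3.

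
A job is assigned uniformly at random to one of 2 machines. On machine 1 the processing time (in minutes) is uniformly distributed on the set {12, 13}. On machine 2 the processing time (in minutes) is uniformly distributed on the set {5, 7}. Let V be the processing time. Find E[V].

E[V | machine 1] = (12+13)/2 = 25/2.
E[V | machine 2] = (5+7)/2 = 6.
By the law of total expectation,
E[V] = (1/2)·(25/2) + (1/2)·(6) = 37/4.

37/4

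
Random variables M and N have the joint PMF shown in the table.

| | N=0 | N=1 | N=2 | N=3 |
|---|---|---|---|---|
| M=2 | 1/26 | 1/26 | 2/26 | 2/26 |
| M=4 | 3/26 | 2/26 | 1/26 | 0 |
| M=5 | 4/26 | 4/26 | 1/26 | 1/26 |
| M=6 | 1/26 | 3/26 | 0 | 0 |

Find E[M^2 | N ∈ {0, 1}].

P(N ∈ {0, 1}) = 19/26.
Σ M^2·P over the event = 4·(1/26) + 4·(1/26) + 16·(3/26) + 16·(2/26) + 25·(4/26) + 25·(4/26) + 36·(1/26) + 36·(3/26) = 216/13.
E[M^2 | N ∈ {0, 1}] = (216/13) / (19/26) = 432/19.

432/19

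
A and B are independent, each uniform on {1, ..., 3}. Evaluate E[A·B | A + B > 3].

31/6

Outcomes with A + B > 3: (1,3), (2,2), (2,3), (3,1), (3,2), (3,3), each with probability 1/9.
E[A·B | A + B > 3] = (3 + 4 + 6 + 3 + 6 + 9) / 6 = 31/6.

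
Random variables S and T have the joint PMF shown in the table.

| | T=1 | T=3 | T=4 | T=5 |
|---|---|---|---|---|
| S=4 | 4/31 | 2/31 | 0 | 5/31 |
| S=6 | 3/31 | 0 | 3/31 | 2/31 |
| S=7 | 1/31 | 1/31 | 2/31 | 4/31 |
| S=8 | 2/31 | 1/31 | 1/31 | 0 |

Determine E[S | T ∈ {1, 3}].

P(T ∈ {1, 3}) = 14/31.
Σ S·P over the event = 4·(4/31) + 4·(2/31) + 6·(3/31) + 7·(1/31) + 7·(1/31) + 8·(2/31) + 8·(1/31) = 80/31.
E[S | T ∈ {1, 3}] = (80/31) / (14/31) = 40/7.

40/7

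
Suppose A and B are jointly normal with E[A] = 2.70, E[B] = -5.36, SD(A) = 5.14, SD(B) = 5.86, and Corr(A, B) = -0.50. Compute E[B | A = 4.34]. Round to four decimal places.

-6.2949

For a bivariate normal, E[B | A=x] = μ_B + ρ·(σ_B/σ_A)·(x − μ_A).
E[B | A=4.34] = -5.36 + (-0.50)·(5.86/5.14)·(4.34 − (2.70)) = -5.36 + (-0.57004)·(1.64) = -6.2949.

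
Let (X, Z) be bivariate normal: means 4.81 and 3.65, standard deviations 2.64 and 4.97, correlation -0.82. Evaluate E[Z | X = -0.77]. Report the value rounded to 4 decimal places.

12.2639

The regression of Z on X has slope ρ·σ_Z/σ_X and passes through (μ_X, μ_Z).
E[Z | X=-0.77] = 3.65 + (-0.82)·(4.97/2.64)·(-0.77 − (4.81)) = 3.65 + (-1.54371)·(-5.58) = 12.2639.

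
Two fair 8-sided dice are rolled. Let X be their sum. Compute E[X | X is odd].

P(X is odd) = 1/2.
Σ over the event: 3·1/32 + 5·1/16 + 7·3/32 + 9·1/8 + 11·3/32 + 13·1/16 + 15·1/32 = 9/2.
E[X | X is odd] = (9/2) / (1/2) = 9.

9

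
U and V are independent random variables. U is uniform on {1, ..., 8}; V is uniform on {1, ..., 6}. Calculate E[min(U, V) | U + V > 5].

P(U + V > 5) = 19/24.
Summing min(U,V)·P(x,y) over outcomes with U + V > 5 gives 5/2.
E[min(U, V) | U + V > 5] = (5/2) / (19/24) = 60/19.

60/19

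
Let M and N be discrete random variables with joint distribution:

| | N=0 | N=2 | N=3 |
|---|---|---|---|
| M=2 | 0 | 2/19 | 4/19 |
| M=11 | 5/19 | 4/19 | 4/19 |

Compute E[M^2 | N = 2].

82

P(N = 2) = 6/19.
Σ M^2·P over the event = 4·(2/19) + 121·(4/19) = 492/19.
E[M^2 | N = 2] = (492/19) / (6/19) = 82.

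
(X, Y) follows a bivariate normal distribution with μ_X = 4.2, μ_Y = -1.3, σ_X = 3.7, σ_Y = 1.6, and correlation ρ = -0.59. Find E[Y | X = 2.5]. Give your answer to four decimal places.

The regression of Y on X has slope ρ·σ_Y/σ_X and passes through (μ_X, μ_Y).
E[Y | X=2.5] = -1.3 + (-0.59)·(1.6/3.7)·(2.5 − (4.2)) = -1.3 + (-0.25514)·(-1.7) = -0.8663.

-0.8663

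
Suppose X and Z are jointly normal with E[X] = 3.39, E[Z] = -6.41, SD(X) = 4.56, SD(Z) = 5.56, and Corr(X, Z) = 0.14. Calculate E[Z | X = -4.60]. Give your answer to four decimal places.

-7.7739

The regression of Z on X has slope ρ·σ_Z/σ_X and passes through (μ_X, μ_Z).
E[Z | X=-4.60] = -6.41 + (0.14)·(5.56/4.56)·(-4.60 − (3.39)) = -6.41 + (0.1707)·(-7.99) = -7.7739.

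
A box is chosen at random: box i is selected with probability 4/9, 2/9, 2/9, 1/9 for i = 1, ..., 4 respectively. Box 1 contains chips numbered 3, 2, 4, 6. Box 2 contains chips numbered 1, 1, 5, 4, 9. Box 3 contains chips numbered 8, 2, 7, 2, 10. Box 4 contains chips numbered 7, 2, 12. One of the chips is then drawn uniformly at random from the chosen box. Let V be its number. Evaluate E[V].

208/45

E[V | box 1] = (3+2+4+6)/4 = 15/4.
E[V | box 2] = (1+1+5+4+9)/5 = 4.
E[V | box 3] = (8+2+7+2+10)/5 = 29/5.
E[V | box 4] = (7+2+12)/3 = 7.
By the law of total expectation,
E[V] = (4/9)·(15/4) + (2/9)·(4) + (2/9)·(29/5) + (1/9)·(7) = 208/45.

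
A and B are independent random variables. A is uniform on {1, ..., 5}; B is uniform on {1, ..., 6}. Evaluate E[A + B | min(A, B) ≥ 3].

17/2

P(min(A, B) ≥ 3) = 2/5.
Summing (A+B)·P(x,y) over outcomes with min(A, B) ≥ 3 gives 17/5.
E[A + B | min(A, B) ≥ 3] = (17/5) / (2/5) = 17/2.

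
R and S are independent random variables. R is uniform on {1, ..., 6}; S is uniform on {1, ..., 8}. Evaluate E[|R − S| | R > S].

7/3

P(R > S) = 5/16.
Summing |R−S|·P(x,y) over outcomes with R > S gives 35/48.
E[|R − S| | R > S] = (35/48) / (5/16) = 7/3.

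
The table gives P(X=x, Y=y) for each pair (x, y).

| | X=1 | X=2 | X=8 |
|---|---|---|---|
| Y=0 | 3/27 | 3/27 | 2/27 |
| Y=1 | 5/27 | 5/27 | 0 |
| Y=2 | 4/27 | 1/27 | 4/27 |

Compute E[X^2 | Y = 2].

88/3

P(Y = 2) = 1/3.
Σ X^2·P over the event = 1·(4/27) + 4·(1/27) + 64·(4/27) = 88/9.
E[X^2 | Y = 2] = (88/9) / (1/3) = 88/3.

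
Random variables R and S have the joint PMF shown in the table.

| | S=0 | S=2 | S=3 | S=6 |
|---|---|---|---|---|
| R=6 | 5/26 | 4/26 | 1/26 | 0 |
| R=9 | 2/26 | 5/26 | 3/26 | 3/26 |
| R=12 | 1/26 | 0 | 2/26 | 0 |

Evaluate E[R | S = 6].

P(S = 6) = 3/26.
Σ R·P over the event = 9·(3/26) = 27/26.
E[R | S = 6] = (27/26) / (3/26) = 9.

9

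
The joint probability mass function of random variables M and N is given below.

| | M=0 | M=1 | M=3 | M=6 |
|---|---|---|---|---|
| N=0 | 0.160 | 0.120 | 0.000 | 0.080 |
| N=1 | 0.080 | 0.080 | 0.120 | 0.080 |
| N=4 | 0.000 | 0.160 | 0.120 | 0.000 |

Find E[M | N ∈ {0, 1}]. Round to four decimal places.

2.1111

P(N ∈ {0, 1}) = 0.720.
Σ M·P over the event = 0·(0.160) + 0·(0.080) + 1·(0.120) + 1·(0.080) + 3·(0.120) + 6·(0.080) + 6·(0.080) = 1.520.
E[M | N ∈ {0, 1}] = (1.520) / (0.720) = 2.1111.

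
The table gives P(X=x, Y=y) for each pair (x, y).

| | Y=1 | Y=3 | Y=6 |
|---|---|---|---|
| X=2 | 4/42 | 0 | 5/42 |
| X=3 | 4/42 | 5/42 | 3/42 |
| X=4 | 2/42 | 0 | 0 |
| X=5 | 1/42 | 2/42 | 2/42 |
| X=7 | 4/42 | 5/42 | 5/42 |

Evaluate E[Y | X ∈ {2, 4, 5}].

P(X ∈ {2, 4, 5}) = 8/21.
Σ Y·P over the event = 1·(4/42) + 6·(5/42) + 1·(2/42) + 1·(1/42) + 3·(2/42) + 6·(2/42) = 55/42.
E[Y | X ∈ {2, 4, 5}] = (55/42) / (8/21) = 55/16.

55/16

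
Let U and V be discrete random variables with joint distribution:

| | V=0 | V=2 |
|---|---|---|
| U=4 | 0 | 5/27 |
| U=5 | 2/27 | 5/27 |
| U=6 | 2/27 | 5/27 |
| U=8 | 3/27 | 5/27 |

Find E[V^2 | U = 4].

4

P(U = 4) = 5/27.
Σ V^2·P over the event = 4·(5/27) = 20/27.
E[V^2 | U = 4] = (20/27) / (5/27) = 4.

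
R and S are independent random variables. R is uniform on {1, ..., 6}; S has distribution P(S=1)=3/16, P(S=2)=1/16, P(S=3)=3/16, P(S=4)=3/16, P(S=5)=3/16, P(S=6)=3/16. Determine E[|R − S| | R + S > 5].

25/12

P(R + S > 5) = 3/4.
Summing |R−S|·P(x,y) over outcomes with R + S > 5 gives 25/16.
E[|R − S| | R + S > 5] = (25/16) / (3/4) = 25/12.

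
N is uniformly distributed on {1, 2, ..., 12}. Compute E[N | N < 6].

3

Given N < 6, N is equally likely to be any of {1, 2, 3, 4, 5}.
E[N | N < 6] = (1 + 2 + 3 + 4 + 5) / 5 = 3.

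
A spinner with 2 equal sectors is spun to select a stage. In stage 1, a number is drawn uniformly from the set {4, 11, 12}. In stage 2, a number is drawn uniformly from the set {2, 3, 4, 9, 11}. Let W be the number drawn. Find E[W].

E[W | stage 1] = (4+11+12)/3 = 9.
E[W | stage 2] = (2+3+4+9+11)/5 = 29/5.
E[W] = (1/2)·(9) + (1/2)·(29/5) = 37/5.

37/5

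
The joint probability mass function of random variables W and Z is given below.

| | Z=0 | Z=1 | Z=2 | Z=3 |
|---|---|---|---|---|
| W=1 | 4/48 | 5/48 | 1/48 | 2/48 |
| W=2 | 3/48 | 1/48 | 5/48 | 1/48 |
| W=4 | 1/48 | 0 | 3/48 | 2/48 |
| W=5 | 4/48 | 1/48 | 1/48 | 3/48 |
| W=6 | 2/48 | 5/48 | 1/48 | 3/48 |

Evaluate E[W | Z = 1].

P(Z = 1) = 1/4.
Σ W·P over the event = 1·(5/48) + 2·(1/48) + 5·(1/48) + 6·(5/48) = 7/8.
E[W | Z = 1] = (7/8) / (1/4) = 7/2.

7/2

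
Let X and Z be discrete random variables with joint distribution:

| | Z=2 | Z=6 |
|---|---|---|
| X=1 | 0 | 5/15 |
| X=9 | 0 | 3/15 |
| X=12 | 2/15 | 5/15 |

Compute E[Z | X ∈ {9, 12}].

26/5

P(X ∈ {9, 12}) = 2/3.
Σ Z·P over the event = 6·(3/15) + 2·(2/15) + 6·(5/15) = 52/15.
E[Z | X ∈ {9, 12}] = (52/15) / (2/3) = 26/5.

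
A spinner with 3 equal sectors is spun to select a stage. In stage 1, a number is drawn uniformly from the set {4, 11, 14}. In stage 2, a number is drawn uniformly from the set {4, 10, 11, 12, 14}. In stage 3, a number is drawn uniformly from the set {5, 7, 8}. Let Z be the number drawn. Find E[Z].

E[Z | stage 1] = (4+11+14)/3 = 29/3.
E[Z | stage 2] = (4+10+11+12+14)/5 = 51/5.
E[Z | stage 3] = (5+7+8)/3 = 20/3.
E[Z] = (1/3)·(29/3) + (1/3)·(51/5) + (1/3)·(20/3) = 398/45.

398/45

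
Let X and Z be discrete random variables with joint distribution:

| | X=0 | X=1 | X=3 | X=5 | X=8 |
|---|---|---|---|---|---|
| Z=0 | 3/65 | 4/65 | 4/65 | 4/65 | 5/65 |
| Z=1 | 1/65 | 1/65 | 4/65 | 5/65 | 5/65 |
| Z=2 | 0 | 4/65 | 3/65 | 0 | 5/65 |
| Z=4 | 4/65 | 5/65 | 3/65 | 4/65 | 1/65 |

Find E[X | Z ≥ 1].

P(Z ≥ 1) = 9/13.
Summing X·P(X=x,Z=y) over the conditioning event gives 173/65.
E[X | Z ≥ 1] = (173/65) / (9/13) = 173/45.

173/45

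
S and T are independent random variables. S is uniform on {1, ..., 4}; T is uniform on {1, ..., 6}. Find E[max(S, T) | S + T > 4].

P(S + T > 4) = 3/4.
Summing max(S,T)·P(x,y) over outcomes with S + T > 4 gives 27/8.
E[max(S, T) | S + T > 4] = (27/8) / (3/4) = 9/2.

9/2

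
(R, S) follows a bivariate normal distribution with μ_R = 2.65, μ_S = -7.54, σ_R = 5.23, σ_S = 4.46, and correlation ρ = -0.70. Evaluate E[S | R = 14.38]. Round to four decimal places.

E[S | R=x] = μ_S + ρ(σ_S/σ_R)(x − μ_R) for jointly normal variables.
E[S | R=14.38] = -7.54 + (-0.70)·(4.46/5.23)·(14.38 − (2.65)) = -7.54 + (-0.59694)·(11.73) = -14.5421.

-14.5421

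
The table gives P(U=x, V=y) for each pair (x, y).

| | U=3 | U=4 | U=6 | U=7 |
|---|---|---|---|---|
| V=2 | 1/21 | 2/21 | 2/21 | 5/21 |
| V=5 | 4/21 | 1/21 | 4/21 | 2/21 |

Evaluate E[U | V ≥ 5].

54/11

P(V ≥ 5) = 11/21.
Σ U·P over the event = 3·(4/21) + 4·(1/21) + 6·(4/21) + 7·(2/21) = 18/7.
E[U | V ≥ 5] = (18/7) / (11/21) = 54/11.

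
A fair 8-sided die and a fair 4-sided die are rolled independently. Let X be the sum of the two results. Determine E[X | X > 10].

34/3

P(X > 10) = 3/32.
Σ over the event: 11·1/16 + 12·1/32 = 17/16.
E[X | X > 10] = (17/16) / (3/32) = 34/3.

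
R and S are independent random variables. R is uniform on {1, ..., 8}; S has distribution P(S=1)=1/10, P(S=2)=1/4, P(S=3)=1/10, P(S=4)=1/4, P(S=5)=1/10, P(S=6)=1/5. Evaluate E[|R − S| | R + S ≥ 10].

129/52

P(R + S ≥ 10) = 13/40.
Summing |R−S|·P(x,y) over outcomes with R + S ≥ 10 gives 129/160.
E[|R − S| | R + S ≥ 10] = (129/160) / (13/40) = 129/52.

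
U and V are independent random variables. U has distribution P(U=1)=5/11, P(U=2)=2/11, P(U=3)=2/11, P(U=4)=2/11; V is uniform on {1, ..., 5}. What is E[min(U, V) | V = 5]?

P(V = 5) = 1/5.
Summing min(U,V)·P(x,y) over outcomes with V = 5 gives 23/55.
E[min(U, V) | V = 5] = (23/55) / (1/5) = 23/11.

23/11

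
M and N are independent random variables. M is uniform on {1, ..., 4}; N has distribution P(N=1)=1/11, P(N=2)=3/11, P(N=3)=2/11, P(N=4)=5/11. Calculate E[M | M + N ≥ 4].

8/3

P(M + N ≥ 4) = 39/44.
Summing M·P(x,y) over outcomes with M + N ≥ 4 gives 26/11.
E[M | M + N ≥ 4] = (26/11) / (39/44) = 8/3.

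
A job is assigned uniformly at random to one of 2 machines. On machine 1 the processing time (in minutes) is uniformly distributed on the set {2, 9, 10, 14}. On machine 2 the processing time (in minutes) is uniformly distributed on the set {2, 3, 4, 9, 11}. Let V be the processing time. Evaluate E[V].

291/40

E[V | machine 1] = (2+9+10+14)/4 = 35/4.
E[V | machine 2] = (2+3+4+9+11)/5 = 29/5.
By the law of total expectation,
E[V] = (1/2)·(35/4) + (1/2)·(29/5) = 291/40.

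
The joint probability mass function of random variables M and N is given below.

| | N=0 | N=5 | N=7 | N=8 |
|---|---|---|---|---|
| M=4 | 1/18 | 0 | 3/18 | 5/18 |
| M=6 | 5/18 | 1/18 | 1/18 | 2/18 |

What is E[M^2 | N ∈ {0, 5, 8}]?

P(N ∈ {0, 5, 8}) = 7/9.
Σ M^2·P over the event = 16·(1/18) + 16·(5/18) + 36·(5/18) + 36·(1/18) + 36·(2/18) = 64/3.
E[M^2 | N ∈ {0, 5, 8}] = (64/3) / (7/9) = 192/7.

192/7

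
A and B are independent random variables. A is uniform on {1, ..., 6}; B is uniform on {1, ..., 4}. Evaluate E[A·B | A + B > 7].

Outcomes with A + B > 7: (4,4), (5,3), (5,4), (6,2), (6,3), (6,4), each with probability 1/24.
E[A·B | A + B > 7] = (16 + 15 + 20 + 12 + 18 + 24) / 6 = 35/2.

35/2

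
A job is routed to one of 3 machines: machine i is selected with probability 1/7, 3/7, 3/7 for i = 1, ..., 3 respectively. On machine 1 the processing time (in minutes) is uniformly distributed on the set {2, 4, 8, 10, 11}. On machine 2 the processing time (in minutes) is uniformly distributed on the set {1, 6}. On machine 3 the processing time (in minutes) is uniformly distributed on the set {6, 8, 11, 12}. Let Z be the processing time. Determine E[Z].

181/28

E[Z | machine 1] = (2+4+8+10+11)/5 = 7.
E[Z | machine 2] = (1+6)/2 = 7/2.
E[Z | machine 3] = (6+8+11+12)/4 = 37/4.
E[Z] = (1/7)·(7) + (3/7)·(7/2) + (3/7)·(37/4) = 181/28.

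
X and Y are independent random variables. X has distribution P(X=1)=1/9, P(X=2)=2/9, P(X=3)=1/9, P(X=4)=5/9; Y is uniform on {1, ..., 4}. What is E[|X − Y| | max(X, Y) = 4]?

19/12

P(max(X, Y) = 4) = 2/3.
Summing |X−Y|·P(x,y) over outcomes with max(X, Y) = 4 gives 19/18.
E[|X − Y| | max(X, Y) = 4] = (19/18) / (2/3) = 19/12.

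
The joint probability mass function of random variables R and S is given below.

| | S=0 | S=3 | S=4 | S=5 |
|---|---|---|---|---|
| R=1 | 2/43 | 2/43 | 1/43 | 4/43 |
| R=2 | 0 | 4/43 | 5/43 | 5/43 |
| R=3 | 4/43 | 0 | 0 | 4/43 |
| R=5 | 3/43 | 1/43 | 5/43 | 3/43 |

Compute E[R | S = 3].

15/7

P(S = 3) = 7/43.
Σ R·P over the event = 1·(2/43) + 2·(4/43) + 5·(1/43) = 15/43.
E[R | S = 3] = (15/43) / (7/43) = 15/7.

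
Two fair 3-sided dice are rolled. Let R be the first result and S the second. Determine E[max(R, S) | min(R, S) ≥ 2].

Outcomes with min(R, S) ≥ 2: (2,2), (2,3), (3,2), (3,3), each with probability 1/9.
E[max(R, S) | min(R, S) ≥ 2] = (2 + 3 + 3 + 3) / 4 = 11/4.

11/4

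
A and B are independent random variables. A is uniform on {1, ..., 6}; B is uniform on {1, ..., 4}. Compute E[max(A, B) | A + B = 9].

Outcomes with A + B = 9: (5,4), (6,3), each with probability 1/24.
E[max(A, B) | A + B = 9] = (5 + 6) / 2 = 11/2.

11/2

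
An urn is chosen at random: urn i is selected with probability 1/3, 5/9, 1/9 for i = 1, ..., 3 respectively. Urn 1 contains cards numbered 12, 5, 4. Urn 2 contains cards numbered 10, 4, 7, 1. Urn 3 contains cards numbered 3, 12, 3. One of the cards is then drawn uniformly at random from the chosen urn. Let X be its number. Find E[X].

109/18

E[X | urn 1] = (12+5+4)/3 = 7.
E[X | urn 2] = (10+4+7+1)/4 = 11/2.
E[X | urn 3] = (3+12+3)/3 = 6.
E[X] = (1/3)·(7) + (5/9)·(11/2) + (1/9)·(6) = 109/18.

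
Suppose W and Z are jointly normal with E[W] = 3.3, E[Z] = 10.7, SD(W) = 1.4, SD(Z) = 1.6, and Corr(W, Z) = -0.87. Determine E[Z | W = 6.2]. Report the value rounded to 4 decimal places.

E[Z | W=x] = μ_Z + ρ(σ_Z/σ_W)(x − μ_W) for jointly normal variables.
E[Z | W=6.2] = 10.7 + (-0.87)·(1.6/1.4)·(6.2 − (3.3)) = 10.7 + (-0.99429)·(2.9) = 7.8166.

7.8166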